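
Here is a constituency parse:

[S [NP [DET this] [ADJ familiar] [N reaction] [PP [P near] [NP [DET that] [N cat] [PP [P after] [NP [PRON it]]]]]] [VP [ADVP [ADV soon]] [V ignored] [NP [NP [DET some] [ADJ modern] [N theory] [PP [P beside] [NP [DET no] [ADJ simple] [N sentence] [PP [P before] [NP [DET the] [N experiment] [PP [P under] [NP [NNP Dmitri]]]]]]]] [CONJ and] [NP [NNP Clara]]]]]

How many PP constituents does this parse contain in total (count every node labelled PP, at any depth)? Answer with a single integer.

5

Listing each PP by its span: [PP near that cat after it]; [PP after it]; [PP beside no simple sentence before the experiment under Dmitri]; [PP before the experiment under Dmitri]; [PP under Dmitri] — that makes 5.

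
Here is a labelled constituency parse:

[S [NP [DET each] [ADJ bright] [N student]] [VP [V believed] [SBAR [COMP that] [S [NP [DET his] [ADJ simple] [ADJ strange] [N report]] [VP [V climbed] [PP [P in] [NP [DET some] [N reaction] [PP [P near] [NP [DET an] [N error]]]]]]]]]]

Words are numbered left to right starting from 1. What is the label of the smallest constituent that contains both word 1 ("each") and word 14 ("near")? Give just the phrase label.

S

Both words fall inside [S each bright student believed that his simple strange report climbed in some reaction near an error] (words 1–16), and no smaller constituent contains them both. Label: S.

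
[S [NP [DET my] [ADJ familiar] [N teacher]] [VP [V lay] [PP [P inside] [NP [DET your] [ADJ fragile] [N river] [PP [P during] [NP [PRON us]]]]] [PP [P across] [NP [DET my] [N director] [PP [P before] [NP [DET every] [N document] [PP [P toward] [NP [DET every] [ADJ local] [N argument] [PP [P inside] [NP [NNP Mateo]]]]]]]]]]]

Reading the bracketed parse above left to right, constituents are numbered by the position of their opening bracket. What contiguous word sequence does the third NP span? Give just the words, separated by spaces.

The NP opening brackets appear, in order, over: "my familiar teacher"; "your fragile river during us"; "us"; "my director before every document toward every local argument inside Mateo"; "every document toward every local argument inside Mateo"; "every local argument inside Mateo"; "Mateo". The third one spans "us".

us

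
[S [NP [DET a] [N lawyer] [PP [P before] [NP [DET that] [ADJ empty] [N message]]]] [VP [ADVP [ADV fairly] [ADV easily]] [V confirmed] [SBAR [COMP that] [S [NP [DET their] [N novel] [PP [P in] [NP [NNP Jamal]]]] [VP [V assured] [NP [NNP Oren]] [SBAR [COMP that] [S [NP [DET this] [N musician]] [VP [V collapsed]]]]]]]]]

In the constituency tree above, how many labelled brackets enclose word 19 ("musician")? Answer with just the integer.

Counting open brackets not yet closed at "musician": [S [VP [SBAR [S [VP [SBAR [S [NP [N = 9.

9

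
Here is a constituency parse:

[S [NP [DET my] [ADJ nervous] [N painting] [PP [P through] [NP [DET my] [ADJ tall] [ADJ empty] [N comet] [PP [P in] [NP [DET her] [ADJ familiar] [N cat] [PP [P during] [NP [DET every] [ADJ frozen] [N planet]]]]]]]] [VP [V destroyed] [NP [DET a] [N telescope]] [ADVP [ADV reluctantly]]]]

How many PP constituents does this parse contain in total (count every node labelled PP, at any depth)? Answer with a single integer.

3

Listing each PP by its span: [PP through my tall empty comet in her familiar cat during every frozen planet]; [PP in her familiar cat during every frozen planet]; [PP during every frozen planet] — that makes 3.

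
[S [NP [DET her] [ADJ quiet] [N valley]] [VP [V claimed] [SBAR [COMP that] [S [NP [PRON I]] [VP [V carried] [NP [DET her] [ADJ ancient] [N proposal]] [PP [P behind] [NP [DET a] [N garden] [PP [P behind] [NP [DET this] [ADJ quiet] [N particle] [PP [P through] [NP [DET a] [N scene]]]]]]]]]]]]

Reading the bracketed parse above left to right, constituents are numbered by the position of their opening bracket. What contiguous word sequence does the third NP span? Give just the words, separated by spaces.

her ancient proposal

Opening `[NP` markers occur at word positions 1, 6, 8, 12, 15, 19; the third of these opens the constituent [NP her ancient proposal].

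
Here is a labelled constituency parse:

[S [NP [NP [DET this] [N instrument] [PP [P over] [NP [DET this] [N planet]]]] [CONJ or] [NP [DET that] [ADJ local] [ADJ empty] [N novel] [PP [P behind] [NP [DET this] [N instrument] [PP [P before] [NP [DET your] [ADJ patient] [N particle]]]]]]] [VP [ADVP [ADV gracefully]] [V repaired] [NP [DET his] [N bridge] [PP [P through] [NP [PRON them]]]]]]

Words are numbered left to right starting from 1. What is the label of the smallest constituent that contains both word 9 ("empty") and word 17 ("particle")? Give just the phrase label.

NP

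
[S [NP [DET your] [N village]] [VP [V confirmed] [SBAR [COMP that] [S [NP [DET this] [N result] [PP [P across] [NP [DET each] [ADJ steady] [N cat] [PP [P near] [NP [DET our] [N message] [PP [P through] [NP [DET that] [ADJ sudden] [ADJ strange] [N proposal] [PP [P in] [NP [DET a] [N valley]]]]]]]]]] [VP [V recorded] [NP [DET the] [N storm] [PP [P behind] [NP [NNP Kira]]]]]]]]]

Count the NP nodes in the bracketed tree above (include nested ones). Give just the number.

8

The NP constituents are: [NP your village]; [NP this result across each steady cat near our message through that sudden strange proposal in a valley]; [NP each steady cat near our message through that sudden strange proposal in a valley]; [NP our message through that sudden strange proposal in a valley]; [NP that sudden strange proposal in a valley]; [NP a valley] …. Total: 8.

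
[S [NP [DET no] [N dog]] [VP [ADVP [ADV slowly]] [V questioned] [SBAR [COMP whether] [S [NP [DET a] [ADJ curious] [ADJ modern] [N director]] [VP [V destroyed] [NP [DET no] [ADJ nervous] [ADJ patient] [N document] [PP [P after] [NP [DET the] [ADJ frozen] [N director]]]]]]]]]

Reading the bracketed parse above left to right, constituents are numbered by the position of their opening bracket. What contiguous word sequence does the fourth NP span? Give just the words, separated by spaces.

The NP opening brackets appear, in order, over: "no dog"; "a curious modern director"; "no nervous patient document after the frozen director"; "the frozen director". The fourth one spans "the frozen director".

the frozen director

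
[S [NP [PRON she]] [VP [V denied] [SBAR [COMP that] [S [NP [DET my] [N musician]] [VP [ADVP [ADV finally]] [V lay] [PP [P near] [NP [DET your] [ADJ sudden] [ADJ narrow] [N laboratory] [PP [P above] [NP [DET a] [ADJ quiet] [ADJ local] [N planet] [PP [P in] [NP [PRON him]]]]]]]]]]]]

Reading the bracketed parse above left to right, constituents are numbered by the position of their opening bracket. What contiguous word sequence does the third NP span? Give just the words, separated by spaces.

your sudden narrow laboratory above a quiet local planet in him

Opening `[NP` markers occur at word positions 1, 4, 9, 14, 19; the third of these opens the constituent [NP your sudden narrow laboratory above a quiet local planet in him].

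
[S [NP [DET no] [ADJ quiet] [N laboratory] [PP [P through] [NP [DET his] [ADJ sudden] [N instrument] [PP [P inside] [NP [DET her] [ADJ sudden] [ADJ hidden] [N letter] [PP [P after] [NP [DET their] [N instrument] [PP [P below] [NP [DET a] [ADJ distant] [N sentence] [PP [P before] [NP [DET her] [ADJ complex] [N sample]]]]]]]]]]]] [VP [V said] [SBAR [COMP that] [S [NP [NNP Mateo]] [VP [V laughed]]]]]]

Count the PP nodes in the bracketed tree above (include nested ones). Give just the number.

5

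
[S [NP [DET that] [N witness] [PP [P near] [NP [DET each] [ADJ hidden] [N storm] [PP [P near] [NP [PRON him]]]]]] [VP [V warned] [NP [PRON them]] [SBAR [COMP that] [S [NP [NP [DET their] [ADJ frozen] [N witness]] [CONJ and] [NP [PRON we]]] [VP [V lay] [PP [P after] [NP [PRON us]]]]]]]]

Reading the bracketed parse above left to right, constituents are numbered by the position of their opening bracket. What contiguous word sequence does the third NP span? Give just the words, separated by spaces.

The NP opening brackets appear, in order, over: "that witness near each hidden storm near him"; "each hidden storm near him"; "him"; "them"; "their frozen witness and we"; "their frozen witness"; "we"; "us". The third one spans "him".

him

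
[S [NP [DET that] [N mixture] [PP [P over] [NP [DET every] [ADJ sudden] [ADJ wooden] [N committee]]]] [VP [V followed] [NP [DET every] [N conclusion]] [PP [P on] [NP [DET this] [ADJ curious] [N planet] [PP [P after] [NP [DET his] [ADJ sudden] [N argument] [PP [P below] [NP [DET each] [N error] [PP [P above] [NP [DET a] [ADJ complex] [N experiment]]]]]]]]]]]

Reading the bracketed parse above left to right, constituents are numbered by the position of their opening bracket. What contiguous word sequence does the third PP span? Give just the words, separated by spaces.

after his sudden argument below each error above a complex experiment

Opening `[PP` markers occur at word positions 3, 11, 15, 19, 22; the third of these opens the constituent [PP after his sudden argument below each error above a complex experiment].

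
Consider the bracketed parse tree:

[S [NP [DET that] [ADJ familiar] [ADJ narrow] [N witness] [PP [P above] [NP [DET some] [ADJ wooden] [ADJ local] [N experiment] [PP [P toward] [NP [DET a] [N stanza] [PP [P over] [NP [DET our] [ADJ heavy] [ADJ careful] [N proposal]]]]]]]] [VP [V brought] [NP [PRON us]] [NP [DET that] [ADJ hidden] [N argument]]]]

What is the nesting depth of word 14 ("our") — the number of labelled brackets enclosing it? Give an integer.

Counting open brackets not yet closed at "our": [S [NP [PP [NP [PP [NP [PP [NP [DET = 9.

9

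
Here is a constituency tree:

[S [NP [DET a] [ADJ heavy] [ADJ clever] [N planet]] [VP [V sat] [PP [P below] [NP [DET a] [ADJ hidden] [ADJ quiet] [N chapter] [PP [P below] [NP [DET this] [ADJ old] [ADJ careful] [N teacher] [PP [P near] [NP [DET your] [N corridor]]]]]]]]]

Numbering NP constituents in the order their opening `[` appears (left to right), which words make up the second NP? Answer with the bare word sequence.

a hidden quiet chapter below this old careful teacher near your corridor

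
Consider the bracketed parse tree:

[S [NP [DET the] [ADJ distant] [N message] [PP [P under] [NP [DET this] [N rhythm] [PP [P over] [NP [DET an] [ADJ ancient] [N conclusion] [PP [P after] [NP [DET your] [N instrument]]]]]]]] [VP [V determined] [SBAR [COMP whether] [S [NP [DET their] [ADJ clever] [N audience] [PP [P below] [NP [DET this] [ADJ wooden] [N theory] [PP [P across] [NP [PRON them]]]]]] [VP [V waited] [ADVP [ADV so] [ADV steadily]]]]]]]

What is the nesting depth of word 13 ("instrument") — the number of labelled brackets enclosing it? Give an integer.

Counting open brackets not yet closed at "instrument": [S [NP [PP [NP [PP [NP [PP [NP [N = 9.

9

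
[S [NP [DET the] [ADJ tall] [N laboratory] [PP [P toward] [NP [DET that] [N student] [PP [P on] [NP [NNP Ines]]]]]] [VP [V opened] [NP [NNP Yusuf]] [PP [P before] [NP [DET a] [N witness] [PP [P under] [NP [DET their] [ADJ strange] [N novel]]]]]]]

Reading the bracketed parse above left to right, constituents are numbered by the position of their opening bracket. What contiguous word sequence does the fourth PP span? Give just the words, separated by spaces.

In left-to-right order the PP constituents are "toward that student on Ines"; "on Ines"; "before a witness under their strange novel"; "under their strange novel". Number 4 is "under their strange novel".

under their strange novel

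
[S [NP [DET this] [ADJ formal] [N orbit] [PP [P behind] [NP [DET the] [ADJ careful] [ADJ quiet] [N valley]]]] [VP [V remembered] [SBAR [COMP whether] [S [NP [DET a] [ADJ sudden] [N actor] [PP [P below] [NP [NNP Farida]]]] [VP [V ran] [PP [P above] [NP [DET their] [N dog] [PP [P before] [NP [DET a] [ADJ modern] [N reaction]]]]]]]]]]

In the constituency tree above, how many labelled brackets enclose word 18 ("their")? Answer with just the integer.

8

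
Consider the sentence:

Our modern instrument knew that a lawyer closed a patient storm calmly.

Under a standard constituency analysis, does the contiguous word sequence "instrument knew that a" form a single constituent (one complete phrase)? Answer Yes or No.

"instrument" belongs to the noun phrase "our modern instrument" while "a" belongs to the verb phrase "knew that a lawyer closed a patient storm calmly"; a span that runs across that boundary is not a single phrase.

No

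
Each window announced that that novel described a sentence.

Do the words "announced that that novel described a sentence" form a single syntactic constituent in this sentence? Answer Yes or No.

Yes

"announced that that novel described a sentence" is exactly the verb phrase [VP announced that that novel described a sentence], a complete constituent.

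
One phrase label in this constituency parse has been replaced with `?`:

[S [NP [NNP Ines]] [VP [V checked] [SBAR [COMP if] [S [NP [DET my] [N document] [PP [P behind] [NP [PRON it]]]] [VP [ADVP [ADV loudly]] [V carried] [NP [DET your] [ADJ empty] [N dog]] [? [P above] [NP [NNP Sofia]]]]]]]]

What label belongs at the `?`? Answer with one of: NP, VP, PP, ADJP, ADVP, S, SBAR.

PP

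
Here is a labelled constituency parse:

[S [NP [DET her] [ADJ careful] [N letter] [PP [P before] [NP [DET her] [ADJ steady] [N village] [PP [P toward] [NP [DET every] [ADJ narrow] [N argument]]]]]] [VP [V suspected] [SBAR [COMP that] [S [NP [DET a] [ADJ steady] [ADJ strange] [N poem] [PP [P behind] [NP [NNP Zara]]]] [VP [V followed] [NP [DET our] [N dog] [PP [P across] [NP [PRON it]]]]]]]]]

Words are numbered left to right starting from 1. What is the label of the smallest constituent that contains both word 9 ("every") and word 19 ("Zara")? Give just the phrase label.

S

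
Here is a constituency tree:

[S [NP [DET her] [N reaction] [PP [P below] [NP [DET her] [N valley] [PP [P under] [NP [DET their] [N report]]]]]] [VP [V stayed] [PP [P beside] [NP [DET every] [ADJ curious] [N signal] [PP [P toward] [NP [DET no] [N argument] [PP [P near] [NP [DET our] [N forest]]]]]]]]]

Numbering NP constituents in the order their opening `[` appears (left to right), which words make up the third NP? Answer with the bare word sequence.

The NP opening brackets appear, in order, over: "her reaction below her valley under their report"; "her valley under their report"; "their report"; "every curious signal toward no argument near our forest"; "no argument near our forest"; "our forest". The third one spans "their report".

their report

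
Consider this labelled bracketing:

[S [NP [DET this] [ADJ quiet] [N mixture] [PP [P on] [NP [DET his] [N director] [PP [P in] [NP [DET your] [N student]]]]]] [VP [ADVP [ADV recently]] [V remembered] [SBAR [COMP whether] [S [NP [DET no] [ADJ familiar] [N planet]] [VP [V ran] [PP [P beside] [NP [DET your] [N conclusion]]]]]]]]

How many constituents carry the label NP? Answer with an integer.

5

Scanning left to right, an opening `[NP` appears at word positions 1, 5, 8, 13, 18 — 5 in total.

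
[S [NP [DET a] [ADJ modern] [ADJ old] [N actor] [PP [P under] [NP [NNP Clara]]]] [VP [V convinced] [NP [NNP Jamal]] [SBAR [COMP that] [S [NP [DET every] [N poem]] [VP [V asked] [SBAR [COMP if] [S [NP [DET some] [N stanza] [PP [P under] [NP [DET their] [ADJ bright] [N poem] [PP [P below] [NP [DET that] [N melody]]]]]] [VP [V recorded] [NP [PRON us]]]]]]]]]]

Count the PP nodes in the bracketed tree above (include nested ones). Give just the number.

3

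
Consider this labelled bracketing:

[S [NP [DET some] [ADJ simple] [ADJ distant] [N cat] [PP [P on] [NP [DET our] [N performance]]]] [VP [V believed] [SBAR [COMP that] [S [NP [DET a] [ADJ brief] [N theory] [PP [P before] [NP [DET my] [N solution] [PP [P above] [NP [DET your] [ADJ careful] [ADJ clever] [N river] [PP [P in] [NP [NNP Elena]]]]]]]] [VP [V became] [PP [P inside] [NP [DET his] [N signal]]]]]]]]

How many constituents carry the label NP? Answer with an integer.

Listing each NP by its span: [NP some simple distant cat on our performance]; [NP our performance]; [NP a brief theory before my solution above your careful clever river in Elena]; [NP my solution above your careful clever river in Elena]; [NP your careful clever river in Elena]; [NP Elena] … — that makes 7.

7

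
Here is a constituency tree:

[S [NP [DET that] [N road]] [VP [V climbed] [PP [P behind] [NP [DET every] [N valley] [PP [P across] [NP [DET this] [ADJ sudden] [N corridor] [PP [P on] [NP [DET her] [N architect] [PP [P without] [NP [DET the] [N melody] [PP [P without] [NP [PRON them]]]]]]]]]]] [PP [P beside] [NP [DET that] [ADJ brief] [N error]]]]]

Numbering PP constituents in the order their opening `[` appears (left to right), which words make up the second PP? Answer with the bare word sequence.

across this sudden corridor on her architect without the melody without them

The PP opening brackets appear, in order, over: "behind every valley across this sudden corridor on her architect without the melody without them"; "across this sudden corridor on her architect without the melody without them"; "on her architect without the melody without them"; "without the melody without them"; "without them"; "beside that brief error". The second one spans "across this sudden corridor on her architect without the melody without them".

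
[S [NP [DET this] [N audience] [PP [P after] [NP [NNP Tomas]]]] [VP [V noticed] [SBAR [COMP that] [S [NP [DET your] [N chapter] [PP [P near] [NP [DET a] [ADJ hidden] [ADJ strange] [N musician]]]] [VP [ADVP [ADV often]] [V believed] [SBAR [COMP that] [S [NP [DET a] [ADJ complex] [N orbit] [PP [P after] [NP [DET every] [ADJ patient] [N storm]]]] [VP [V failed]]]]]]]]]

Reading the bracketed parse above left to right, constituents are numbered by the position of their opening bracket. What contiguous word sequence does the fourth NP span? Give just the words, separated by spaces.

a hidden strange musician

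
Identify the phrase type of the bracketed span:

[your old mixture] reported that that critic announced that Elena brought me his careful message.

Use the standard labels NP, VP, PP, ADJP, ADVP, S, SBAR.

"mixture" is the head of the bracketed span, so the span is a noun phrase: NP.

NP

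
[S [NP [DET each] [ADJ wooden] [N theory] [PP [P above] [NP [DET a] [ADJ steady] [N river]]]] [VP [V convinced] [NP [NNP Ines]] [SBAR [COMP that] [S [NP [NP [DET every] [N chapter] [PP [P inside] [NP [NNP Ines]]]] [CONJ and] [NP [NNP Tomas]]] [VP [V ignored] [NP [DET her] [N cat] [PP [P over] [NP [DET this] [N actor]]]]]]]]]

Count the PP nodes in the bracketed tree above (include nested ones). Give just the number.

3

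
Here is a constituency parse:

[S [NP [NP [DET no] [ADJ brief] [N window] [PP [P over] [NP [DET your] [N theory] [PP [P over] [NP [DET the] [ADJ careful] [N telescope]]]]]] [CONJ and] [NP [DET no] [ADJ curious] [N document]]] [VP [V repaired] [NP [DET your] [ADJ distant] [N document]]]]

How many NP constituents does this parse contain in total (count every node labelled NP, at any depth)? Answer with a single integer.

6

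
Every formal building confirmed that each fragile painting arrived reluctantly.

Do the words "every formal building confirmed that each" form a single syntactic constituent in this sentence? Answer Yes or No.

No

The sequence begins inside the noun phrase "every formal building" and ends inside the verb phrase "confirmed that each fragile painting arrived reluctantly"; it crosses a phrase boundary, so no single node in the tree spans exactly those words.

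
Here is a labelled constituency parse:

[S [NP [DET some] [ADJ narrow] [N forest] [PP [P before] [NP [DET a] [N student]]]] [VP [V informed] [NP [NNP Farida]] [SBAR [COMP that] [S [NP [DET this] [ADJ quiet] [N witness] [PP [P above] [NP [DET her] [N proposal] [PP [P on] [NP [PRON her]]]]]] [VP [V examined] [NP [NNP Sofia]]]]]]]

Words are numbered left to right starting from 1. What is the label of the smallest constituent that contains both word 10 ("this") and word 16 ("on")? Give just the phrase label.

NP

The smallest bracket enclosing both words is [NP this quiet witness above her proposal on her], so the label is NP.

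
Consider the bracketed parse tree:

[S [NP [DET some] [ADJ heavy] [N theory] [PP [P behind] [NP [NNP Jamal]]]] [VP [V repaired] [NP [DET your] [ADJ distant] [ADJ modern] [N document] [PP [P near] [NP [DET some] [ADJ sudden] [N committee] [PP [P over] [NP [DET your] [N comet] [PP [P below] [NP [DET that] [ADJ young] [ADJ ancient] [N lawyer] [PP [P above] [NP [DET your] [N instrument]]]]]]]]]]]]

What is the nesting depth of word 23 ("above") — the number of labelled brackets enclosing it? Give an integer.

11

Path from the root down to the word: S → VP → NP → PP → NP → PP → NP → PP → NP → PP → P. That is 11 enclosing brackets.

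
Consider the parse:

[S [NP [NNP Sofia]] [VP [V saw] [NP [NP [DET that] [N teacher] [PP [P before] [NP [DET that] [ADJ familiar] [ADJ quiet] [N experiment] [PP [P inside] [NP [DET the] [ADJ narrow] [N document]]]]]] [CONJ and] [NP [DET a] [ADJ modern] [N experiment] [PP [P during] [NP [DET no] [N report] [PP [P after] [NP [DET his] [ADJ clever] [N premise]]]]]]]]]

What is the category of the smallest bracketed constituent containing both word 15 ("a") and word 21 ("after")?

NP

Word 15 lies under S → VP → NP → NP → DET; word 21 lies under S → VP → NP → NP → PP → NP → PP → P. The lowest shared node is the NP.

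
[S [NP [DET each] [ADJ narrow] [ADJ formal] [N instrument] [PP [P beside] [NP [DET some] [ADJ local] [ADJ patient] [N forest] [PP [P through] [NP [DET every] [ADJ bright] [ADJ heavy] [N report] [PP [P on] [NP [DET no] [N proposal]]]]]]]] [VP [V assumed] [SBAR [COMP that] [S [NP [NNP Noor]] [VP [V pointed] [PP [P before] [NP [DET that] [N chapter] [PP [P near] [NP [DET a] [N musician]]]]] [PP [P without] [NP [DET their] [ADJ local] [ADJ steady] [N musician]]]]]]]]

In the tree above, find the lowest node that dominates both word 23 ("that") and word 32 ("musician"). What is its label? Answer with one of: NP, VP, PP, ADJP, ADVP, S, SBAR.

Both words fall inside [VP pointed before that chapter near a musician without their local steady musician] (words 21–32), and no smaller constituent contains them both. Label: VP.

VP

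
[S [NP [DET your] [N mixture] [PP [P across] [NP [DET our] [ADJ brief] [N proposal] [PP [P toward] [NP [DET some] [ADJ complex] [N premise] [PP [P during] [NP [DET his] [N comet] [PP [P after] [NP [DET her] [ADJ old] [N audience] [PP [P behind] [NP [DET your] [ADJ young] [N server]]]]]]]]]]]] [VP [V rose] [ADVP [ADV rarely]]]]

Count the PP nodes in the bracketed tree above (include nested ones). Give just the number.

The PP constituents are: [PP across our brief proposal toward some complex premise during his comet after her old audience behind your young server]; [PP toward some complex premise during his comet after her old audience behind your young server]; [PP during his comet after her old audience behind your young server]; [PP after her old audience behind your young server]; [PP behind your young server]. Total: 5.

5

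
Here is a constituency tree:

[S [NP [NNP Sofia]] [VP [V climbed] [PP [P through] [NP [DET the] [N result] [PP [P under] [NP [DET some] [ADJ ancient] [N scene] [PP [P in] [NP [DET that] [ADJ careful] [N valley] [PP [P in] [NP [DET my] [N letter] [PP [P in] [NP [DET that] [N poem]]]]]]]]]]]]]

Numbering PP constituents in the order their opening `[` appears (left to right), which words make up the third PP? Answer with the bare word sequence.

in that careful valley in my letter in that poem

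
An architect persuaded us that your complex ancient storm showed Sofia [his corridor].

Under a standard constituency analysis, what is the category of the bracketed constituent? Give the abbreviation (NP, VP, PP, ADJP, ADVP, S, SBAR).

The span is built around the noun "corridor" — a noun phrase (NP).

NP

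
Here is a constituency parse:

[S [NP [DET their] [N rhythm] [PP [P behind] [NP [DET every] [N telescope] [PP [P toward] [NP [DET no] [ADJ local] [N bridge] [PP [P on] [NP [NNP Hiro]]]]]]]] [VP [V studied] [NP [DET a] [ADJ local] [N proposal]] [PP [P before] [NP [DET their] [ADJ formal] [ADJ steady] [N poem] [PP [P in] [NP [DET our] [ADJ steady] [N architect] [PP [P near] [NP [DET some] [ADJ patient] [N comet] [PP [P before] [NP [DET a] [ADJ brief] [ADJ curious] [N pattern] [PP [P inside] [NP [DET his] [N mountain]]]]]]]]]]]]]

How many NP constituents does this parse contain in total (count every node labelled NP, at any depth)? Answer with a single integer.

10

Scanning left to right, an opening `[NP` appears at word positions 1, 4, 7, 11, 13, 17, 22, 26, 30, 35 — 10 in total.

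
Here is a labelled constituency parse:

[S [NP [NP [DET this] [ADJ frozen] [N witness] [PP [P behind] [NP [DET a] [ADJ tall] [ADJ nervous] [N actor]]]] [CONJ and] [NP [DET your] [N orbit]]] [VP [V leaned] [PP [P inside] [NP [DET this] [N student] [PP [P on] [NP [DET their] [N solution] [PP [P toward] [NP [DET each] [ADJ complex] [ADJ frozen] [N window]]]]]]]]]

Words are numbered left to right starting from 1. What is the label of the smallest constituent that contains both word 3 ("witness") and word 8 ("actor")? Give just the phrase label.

NP

The smallest bracket enclosing both words is [NP this frozen witness behind a tall nervous actor], so the label is NP.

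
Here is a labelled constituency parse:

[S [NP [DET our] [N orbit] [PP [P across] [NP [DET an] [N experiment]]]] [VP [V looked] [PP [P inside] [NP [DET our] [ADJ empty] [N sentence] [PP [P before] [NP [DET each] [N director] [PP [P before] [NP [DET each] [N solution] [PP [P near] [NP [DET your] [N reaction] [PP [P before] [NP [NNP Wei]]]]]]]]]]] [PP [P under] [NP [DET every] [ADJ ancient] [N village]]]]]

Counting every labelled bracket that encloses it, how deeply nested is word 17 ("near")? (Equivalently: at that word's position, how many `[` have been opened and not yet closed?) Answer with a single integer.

10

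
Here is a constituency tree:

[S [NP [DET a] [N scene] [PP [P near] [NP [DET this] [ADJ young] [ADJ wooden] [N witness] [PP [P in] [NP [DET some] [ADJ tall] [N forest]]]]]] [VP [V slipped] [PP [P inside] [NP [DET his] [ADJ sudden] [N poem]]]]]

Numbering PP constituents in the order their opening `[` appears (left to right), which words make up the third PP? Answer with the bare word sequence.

inside his sudden poem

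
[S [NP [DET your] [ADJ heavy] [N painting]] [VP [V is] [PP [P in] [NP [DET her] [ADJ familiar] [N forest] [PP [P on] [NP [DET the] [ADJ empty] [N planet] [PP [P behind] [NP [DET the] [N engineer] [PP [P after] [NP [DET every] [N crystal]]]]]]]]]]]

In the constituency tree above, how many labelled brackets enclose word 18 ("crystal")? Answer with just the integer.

11

Path from the root down to the word: S → VP → PP → NP → PP → NP → PP → NP → PP → NP → N. That is 11 enclosing brackets.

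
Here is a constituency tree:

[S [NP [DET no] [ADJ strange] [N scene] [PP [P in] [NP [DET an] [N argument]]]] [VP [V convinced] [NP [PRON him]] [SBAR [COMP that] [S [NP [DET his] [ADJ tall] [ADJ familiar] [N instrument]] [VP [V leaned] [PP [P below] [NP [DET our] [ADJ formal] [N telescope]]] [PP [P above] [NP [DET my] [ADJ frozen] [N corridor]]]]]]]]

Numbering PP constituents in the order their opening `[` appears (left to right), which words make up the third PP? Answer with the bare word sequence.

above my frozen corridor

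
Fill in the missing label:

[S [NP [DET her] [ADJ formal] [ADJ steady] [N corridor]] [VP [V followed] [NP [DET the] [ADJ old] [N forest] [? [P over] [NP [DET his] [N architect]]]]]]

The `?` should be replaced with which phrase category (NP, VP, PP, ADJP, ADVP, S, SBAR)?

PP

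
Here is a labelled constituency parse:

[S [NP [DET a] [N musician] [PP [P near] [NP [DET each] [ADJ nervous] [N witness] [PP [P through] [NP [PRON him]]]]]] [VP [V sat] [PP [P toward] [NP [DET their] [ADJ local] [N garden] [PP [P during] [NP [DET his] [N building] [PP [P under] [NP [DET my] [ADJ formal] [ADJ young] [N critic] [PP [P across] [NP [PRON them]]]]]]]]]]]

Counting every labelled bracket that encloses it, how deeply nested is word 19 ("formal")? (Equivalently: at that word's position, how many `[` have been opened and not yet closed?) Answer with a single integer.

Path from the root down to the word: S → VP → PP → NP → PP → NP → PP → NP → ADJ. That is 9 enclosing brackets.

9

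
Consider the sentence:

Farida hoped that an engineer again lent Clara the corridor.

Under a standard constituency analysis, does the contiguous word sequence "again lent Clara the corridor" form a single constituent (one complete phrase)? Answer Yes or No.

Yes

The sequence corresponds to a single VP node — the verb phrase "again lent Clara the corridor".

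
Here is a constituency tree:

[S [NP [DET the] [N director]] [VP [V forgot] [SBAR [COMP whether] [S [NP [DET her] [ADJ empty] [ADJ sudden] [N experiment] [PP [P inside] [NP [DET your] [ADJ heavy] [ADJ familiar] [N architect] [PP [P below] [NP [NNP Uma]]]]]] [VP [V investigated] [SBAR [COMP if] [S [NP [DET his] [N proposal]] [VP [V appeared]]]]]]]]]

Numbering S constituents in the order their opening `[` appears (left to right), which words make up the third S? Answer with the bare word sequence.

his proposal appeared

Opening `[S` markers occur at word positions 1, 5, 18; the third of these opens the constituent [S his proposal appeared].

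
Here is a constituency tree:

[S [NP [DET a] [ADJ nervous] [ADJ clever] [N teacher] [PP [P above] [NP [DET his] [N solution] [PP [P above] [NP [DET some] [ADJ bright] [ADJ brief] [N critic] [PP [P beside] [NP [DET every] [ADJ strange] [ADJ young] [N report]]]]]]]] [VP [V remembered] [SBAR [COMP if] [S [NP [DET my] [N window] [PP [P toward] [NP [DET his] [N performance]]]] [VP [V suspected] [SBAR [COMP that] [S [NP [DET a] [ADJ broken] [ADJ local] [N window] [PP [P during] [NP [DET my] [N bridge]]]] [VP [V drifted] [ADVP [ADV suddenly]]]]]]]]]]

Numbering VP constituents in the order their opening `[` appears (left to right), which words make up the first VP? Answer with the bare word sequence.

remembered if my window toward his performance suspected that a broken local window during my bridge drifted suddenly

The VP opening brackets appear, in order, over: "remembered if my window toward his performance suspected that a broken local window during my bridge drifted suddenly"; "suspected that a broken local window during my bridge drifted suddenly"; "drifted suddenly". The first one spans "remembered if my window toward his performance suspected that a broken local window during my bridge drifted suddenly".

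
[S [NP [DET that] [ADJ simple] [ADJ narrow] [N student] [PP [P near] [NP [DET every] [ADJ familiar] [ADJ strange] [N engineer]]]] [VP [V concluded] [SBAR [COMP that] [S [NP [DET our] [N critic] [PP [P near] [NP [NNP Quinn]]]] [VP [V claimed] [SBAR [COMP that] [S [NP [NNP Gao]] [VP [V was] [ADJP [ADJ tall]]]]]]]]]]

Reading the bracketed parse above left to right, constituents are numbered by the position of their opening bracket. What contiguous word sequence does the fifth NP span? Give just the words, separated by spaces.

The NP opening brackets appear, in order, over: "that simple narrow student near every familiar strange engineer"; "every familiar strange engineer"; "our critic near Quinn"; "Quinn"; "Gao". The fifth one spans "Gao".

Gao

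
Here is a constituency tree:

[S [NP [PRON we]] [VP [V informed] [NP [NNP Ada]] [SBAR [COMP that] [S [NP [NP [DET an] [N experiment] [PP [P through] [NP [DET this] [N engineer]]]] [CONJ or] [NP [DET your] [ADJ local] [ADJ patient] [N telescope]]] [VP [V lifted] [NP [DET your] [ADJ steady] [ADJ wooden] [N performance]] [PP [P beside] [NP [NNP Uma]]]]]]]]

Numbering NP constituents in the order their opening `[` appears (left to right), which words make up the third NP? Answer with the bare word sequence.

In left-to-right order the NP constituents are "we"; "Ada"; "an experiment through this engineer or your local patient telescope"; "an experiment through this engineer"; "this engineer"; "your local patient telescope"; "your steady wooden performance"; "Uma". Number 3 is "an experiment through this engineer or your local patient telescope".

an experiment through this engineer or your local patient telescope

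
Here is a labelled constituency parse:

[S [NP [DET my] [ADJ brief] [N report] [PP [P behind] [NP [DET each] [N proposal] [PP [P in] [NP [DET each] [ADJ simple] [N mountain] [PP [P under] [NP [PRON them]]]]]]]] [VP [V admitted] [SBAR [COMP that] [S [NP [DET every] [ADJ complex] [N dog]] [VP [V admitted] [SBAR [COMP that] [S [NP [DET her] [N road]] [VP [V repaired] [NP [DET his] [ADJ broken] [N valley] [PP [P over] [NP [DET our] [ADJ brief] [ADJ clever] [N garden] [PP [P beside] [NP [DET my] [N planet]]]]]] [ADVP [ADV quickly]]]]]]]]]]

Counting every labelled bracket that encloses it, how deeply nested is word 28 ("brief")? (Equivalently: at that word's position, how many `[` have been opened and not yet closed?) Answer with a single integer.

The word sits inside ADJ, which is inside NP, inside PP, inside NP, inside VP, inside S, inside SBAR, inside VP, inside S, inside SBAR, inside VP, inside S — 12 brackets in all.

12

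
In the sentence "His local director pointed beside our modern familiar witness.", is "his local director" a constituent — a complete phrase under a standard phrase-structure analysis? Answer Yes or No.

Yes

The sequence corresponds to a single NP node — the noun phrase "his local director".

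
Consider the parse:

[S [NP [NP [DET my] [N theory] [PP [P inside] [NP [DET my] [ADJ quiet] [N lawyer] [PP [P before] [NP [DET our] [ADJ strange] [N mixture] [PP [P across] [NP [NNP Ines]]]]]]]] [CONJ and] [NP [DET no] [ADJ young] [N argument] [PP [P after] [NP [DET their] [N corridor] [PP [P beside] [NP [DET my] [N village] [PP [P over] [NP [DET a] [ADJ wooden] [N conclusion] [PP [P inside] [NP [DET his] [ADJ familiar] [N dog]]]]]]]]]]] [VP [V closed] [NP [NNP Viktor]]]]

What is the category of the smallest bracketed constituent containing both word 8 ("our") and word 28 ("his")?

The smallest bracket enclosing both words is [NP my theory inside my quiet lawyer before our strange mixture across Ines and no young argument after their corridor beside my village over a wooden conclusion inside his familiar dog], so the label is NP.

NP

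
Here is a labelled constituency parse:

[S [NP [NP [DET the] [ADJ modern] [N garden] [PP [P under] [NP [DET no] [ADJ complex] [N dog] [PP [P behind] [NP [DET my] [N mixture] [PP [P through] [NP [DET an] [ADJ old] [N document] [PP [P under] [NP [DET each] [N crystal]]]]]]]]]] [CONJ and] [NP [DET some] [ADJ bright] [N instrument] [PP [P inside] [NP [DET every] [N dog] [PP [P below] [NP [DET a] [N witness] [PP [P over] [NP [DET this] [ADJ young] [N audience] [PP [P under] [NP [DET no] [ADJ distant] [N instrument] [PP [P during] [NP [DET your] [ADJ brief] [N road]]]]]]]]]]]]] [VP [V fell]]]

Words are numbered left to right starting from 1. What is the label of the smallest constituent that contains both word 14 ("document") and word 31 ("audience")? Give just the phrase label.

NP

Word 14 lies under S → NP → NP → PP → NP → PP → NP → PP → NP → N; word 31 lies under S → NP → NP → PP → NP → PP → NP → PP → NP → N. The lowest shared node is the NP.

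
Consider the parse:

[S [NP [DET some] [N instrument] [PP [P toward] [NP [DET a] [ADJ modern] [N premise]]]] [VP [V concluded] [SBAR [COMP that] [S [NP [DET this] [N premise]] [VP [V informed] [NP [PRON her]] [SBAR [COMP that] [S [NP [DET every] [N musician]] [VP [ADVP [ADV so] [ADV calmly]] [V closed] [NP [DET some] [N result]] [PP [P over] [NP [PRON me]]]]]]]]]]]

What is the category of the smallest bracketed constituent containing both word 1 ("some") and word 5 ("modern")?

The smallest bracket enclosing both words is [NP some instrument toward a modern premise], so the label is NP.

NP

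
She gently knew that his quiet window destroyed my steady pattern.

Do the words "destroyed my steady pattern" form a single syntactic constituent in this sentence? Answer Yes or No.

Yes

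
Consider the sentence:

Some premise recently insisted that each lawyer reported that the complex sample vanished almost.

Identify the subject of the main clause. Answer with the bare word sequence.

some premise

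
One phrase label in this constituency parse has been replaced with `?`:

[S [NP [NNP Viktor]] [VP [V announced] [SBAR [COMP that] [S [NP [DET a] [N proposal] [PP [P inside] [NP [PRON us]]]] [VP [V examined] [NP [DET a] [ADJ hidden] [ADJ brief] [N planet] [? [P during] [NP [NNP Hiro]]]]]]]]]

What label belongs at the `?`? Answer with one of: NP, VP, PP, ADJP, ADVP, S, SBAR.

PP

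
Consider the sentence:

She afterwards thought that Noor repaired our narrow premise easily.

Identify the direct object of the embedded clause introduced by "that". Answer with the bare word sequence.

our narrow premise

"repaired" heads the VP of the embedded clause introduced by "that", and "our narrow premise" is its direct object.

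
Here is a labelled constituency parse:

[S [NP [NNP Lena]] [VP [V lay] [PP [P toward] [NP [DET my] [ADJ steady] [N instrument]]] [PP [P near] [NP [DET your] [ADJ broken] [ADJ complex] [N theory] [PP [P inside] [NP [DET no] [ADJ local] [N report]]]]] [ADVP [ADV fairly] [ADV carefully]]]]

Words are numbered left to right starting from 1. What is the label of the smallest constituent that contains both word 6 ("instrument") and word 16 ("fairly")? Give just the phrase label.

VP

Both words fall inside [VP lay toward my steady instrument near your broken complex theory inside no local report fairly carefully] (words 2–17), and no smaller constituent contains them both. Label: VP.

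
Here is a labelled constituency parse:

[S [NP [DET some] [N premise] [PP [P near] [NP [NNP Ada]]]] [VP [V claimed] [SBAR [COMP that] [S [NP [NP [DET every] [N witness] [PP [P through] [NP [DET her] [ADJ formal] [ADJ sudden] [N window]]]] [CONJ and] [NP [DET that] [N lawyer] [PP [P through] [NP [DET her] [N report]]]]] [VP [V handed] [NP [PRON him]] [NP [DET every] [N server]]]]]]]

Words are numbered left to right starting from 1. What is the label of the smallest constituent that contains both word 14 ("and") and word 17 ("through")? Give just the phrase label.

NP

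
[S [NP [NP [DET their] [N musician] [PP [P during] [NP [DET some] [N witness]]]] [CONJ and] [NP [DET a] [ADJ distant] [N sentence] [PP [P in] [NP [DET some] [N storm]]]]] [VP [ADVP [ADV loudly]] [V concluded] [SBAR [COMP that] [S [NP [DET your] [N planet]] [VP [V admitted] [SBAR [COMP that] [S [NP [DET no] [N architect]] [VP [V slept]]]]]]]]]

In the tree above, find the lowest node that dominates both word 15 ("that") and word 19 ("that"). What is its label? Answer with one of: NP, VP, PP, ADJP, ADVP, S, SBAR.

The smallest bracket enclosing both words is [SBAR that your planet admitted that no architect slept], so the label is SBAR.

SBAR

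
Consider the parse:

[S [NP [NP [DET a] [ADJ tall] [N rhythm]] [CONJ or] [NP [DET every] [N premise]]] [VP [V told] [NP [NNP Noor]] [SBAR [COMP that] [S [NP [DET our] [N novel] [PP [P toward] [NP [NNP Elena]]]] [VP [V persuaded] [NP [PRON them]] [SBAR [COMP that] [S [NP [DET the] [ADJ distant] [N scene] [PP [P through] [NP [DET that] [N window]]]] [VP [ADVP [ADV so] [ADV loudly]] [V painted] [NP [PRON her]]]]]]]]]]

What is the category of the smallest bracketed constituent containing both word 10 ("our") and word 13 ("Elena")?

NP

Word 10 lies under S → VP → SBAR → S → NP → DET; word 13 lies under S → VP → SBAR → S → NP → PP → NP → NNP. The lowest shared node is the NP.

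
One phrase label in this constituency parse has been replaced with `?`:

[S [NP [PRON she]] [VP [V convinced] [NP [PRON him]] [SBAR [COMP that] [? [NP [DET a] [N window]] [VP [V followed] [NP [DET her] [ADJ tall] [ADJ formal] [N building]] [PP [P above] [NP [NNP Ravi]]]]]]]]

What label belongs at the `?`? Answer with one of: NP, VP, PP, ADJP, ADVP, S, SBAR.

A constituent whose immediate children are NP, VP is a clause: S.

S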